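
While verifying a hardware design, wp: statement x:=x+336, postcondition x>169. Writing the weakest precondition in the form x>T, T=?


Formula: wp(x:=E, P) = P[E/x] (substitute E for x in postcondition)
Step 1: Postcondition: x>169
Step 2: Substitute x+336 for x: x+336>169
Step 3: Solve for x: x > 169-336 = -167

-167


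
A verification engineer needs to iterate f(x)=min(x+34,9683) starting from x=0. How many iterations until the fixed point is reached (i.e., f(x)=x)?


Step 1: x=0, cap=9683, increment=34
Step 2: x grows by 34 each step until capped at 9683; fixed point is x=9683
Step 3: iterations = ceil(9683/34) = 285

285


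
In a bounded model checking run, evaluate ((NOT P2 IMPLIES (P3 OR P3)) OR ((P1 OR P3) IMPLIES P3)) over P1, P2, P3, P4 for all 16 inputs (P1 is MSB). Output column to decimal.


Formula: ((NOT P2 IMPLIES (P3 OR P3)) OR ((P1 OR P3) IMPLIES P3)) over P1, P2, P3, P4 (16 rows)
Evaluate each row (bits = P1,P2,P3,P4, MSB first):
  row 0 [0000]: ((NOT 0 IMPLIES (0 OR 0)) OR ((0 OR 0) IMPLIES 0)) -> 1
  row 1 [0001]: ((NOT 0 IMPLIES (0 OR 0)) OR ((0 OR 0) IMPLIES 0)) -> 1
  row 2 [0010]: ((NOT 0 IMPLIES (1 OR 1)) OR ((0 OR 1) IMPLIES 1)) -> 1
  row 3 [0011]: ((NOT 0 IMPLIES (1 OR 1)) OR ((0 OR 1) IMPLIES 1)) -> 1
  row 4 [0100]: ((NOT 1 IMPLIES (0 OR 0)) OR ((0 OR 0) IMPLIES 0)) -> 1
  row 5 [0101]: ((NOT 1 IMPLIES (0 OR 0)) OR ((0 OR 0) IMPLIES 0)) -> 1
  row 6 [0110]: ((NOT 1 IMPLIES (1 OR 1)) OR ((0 OR 1) IMPLIES 1)) -> 1
  row 7 [0111]: ((NOT 1 IMPLIES (1 OR 1)) OR ((0 OR 1) IMPLIES 1)) -> 1
  row 8 [1000]: ((NOT 0 IMPLIES (0 OR 0)) OR ((1 OR 0) IMPLIES 0)) -> 0
  row 9 [1001]: ((NOT 0 IMPLIES (0 OR 0)) OR ((1 OR 0) IMPLIES 0)) -> 0
  row 10 [1010]: ((NOT 0 IMPLIES (1 OR 1)) OR ((1 OR 1) IMPLIES 1)) -> 1
  row 11 [1011]: ((NOT 0 IMPLIES (1 OR 1)) OR ((1 OR 1) IMPLIES 1)) -> 1
  row 12 [1100]: ((NOT 1 IMPLIES (0 OR 0)) OR ((1 OR 0) IMPLIES 0)) -> 1
  row 13 [1101]: ((NOT 1 IMPLIES (0 OR 0)) OR ((1 OR 0) IMPLIES 0)) -> 1
  row 14 [1110]: ((NOT 1 IMPLIES (1 OR 1)) OR ((1 OR 1) IMPLIES 1)) -> 1
  row 15 [1111]: ((NOT 1 IMPLIES (1 OR 1)) OR ((1 OR 1) IMPLIES 1)) -> 1
Full result column, 4 rows per line (P1,P2 fixed per line; P3,P4 runs 00..11 left to right):
  rows 0-3 [P1,P2=00]: 1111  = hex F
  rows 4-7 [P1,P2=01]: 1111  = hex F
  rows 8-11 [P1,P2=10]: 0011  = hex 3
  rows 12-15 [P1,P2=11]: 1111  = hex F
Output column (row 0 .. row 15) = 1111111100111111
Output column grouped in 4s = 1111 1111 0011 1111 = 0xFF3F
Convert to decimal digit by digit (value = value*16 + digit):
  F -> 15
  15*16 + 15 (F) = 255
  255*16 + 3 = 4083
  4083*16 + 15 (F) = 65343
Decimal = 65343

65343


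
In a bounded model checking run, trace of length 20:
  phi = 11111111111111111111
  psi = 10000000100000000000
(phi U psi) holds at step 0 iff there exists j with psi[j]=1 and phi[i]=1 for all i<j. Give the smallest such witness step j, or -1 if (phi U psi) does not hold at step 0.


(phi U psi) at 0: need smallest j with psi[j]=1 and phi[i]=1 for all i in [0,j).
Scan from step 0:
  step 0: psi=1 and phi held for [0,0) -> witness found
Witness step = 0

0


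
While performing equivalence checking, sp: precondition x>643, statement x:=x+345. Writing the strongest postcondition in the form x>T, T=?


Formula: sp(P, x:=E) = exists old_x. (x = E[old_x/x]) AND P[old_x/x] (old_x is the value of x before the assignment; eliminate old_x by solving x = E[old_x/x] for old_x)
Step 1: Precondition P: x>643, i.e. old_x > 643
Step 2: Assignment gives x = old_x + 345, so old_x = x - 345
Step 3: Substitute into P: x - 345 > 643
Step 4: Simplify: x > 643+345 = 988

988


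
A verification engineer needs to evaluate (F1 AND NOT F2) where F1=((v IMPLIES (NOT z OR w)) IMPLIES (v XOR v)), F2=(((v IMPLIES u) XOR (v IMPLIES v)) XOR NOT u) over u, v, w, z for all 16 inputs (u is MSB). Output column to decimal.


F1 = ((v IMPLIES (NOT z OR w)) IMPLIES (v XOR v))
F2 = (((v IMPLIES u) XOR (v IMPLIES v)) XOR NOT u)
Counterexample to F1=>F2 is where F1=1 and F2=0.
Evaluate each row (bits = u,v,w,z, MSB first):
  row 0 [0000]: F1=0 F2=1 -> F1&~F2 -> 0
  row 1 [0001]: F1=0 F2=1 -> F1&~F2 -> 0
  row 2 [0010]: F1=0 F2=1 -> F1&~F2 -> 0
  row 3 [0011]: F1=0 F2=1 -> F1&~F2 -> 0
  row 4 [0100]: F1=0 F2=0 -> F1&~F2 -> 0
  row 5 [0101]: F1=1 F2=0 -> F1&~F2 -> 1
  row 6 [0110]: F1=0 F2=0 -> F1&~F2 -> 0
  row 7 [0111]: F1=0 F2=0 -> F1&~F2 -> 0
  row 8 [1000]: F1=0 F2=0 -> F1&~F2 -> 0
  row 9 [1001]: F1=0 F2=0 -> F1&~F2 -> 0
  row 10 [1010]: F1=0 F2=0 -> F1&~F2 -> 0
  row 11 [1011]: F1=0 F2=0 -> F1&~F2 -> 0
  row 12 [1100]: F1=0 F2=0 -> F1&~F2 -> 0
  row 13 [1101]: F1=1 F2=0 -> F1&~F2 -> 1
  row 14 [1110]: F1=0 F2=0 -> F1&~F2 -> 0
  row 15 [1111]: F1=0 F2=0 -> F1&~F2 -> 0
Full result column, 4 rows per line (u,v fixed per line; w,z runs 00..11 left to right):
  rows 0-3 [u,v=00]: 0000  = hex 0
  rows 4-7 [u,v=01]: 0100  = hex 4
  rows 8-11 [u,v=10]: 0000  = hex 0
  rows 12-15 [u,v=11]: 0100  = hex 4
Counterexample vector (row 0 .. row 15) = 0000010000000100
Output column grouped in 4s = 0000 0100 0000 0100 = 0x0404
Convert to decimal digit by digit (value = value*16 + digit):
  0 -> 0
  0*16 + 4 = 4
  4*16 + 0 = 64
  64*16 + 4 = 1028
Decimal = 1028

1028


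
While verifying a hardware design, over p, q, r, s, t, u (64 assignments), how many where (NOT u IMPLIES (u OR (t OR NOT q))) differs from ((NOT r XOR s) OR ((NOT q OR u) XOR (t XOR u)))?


F1 = (NOT u IMPLIES (u OR (t OR NOT q)))
F2 = ((NOT r XOR s) OR ((NOT q OR u) XOR (t XOR u)))
Evaluate both on each of 64 rows (bits = p,q,r,s,t,u):
  row 0 [000000]: F1=1 F2=1 -> 0
  row 1 [000001]: F1=1 F2=1 -> 0
  row 2 [000010]: F1=1 F2=1 -> 0
  row 3 [000011]: F1=1 F2=1 -> 0
  row 4 [000100]: F1=1 F2=1 -> 0
  (every remaining row is evaluated the same way; all 64 results are listed next)
Full result column, 8 rows per line (p,q,r fixed per line; s,t,u runs 000..111 left to right):
  rows 0-7 [p,q,r=000]: 00000110  (ones: 2)
  rows 8-15 [p,q,r=001]: 01100000  (ones: 2)
  rows 16-23 [p,q,r=010]: 10000100  (ones: 2)
  rows 24-31 [p,q,r=011]: 01001000  (ones: 2)
  rows 32-39 [p,q,r=100]: 00000110  (ones: 2)
  rows 40-47 [p,q,r=101]: 01100000  (ones: 2)
  rows 48-55 [p,q,r=110]: 10000100  (ones: 2)
  rows 56-63 [p,q,r=111]: 01001000  (ones: 2)
Disagreements = 2+2+2+2+2+2+2+2 = 16

16


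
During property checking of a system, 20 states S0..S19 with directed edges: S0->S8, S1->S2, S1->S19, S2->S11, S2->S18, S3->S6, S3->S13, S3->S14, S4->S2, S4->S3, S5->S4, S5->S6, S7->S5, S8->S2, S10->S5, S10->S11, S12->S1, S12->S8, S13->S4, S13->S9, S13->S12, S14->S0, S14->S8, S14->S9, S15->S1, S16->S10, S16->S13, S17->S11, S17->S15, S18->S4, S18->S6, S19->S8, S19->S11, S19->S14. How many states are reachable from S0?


BFS from S0:
  layer 0: {S0}
  layer 1: {S8}
  layer 2: {S2}
  layer 3: {S11, S18}
  layer 4: {S4, S6}
  layer 5: {S3}
  layer 6: {S13, S14}
  layer 7: {S9, S12}
  layer 8: {S1}
  layer 9: {S19}
Reachable set: {S0, S1, S2, S3, S4, S6, S8, S9, S11, S12, S13, S14, S18, S19}
Count = 14

14


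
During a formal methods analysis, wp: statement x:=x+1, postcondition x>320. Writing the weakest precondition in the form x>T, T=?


Formula: wp(x:=E, P) = P[E/x] (substitute E for x in postcondition)
Step 1: Postcondition: x>320
Step 2: Substitute x+1 for x: x+1>320
Step 3: Solve for x: x > 320-1 = 319

319


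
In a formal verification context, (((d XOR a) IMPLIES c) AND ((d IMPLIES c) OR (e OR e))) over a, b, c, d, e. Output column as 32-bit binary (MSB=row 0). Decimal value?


Formula: (((d XOR a) IMPLIES c) AND ((d IMPLIES c) OR (e OR e))) over a, b, c, d, e (32 rows)
Evaluate each row (bits = a,b,c,d,e, MSB first):
  row 0 [00000]: (((0 XOR 0) IMPLIES 0) AND ((0 IMPLIES 0) OR (0 OR 0))) -> 1
  row 1 [00001]: (((0 XOR 0) IMPLIES 0) AND ((0 IMPLIES 0) OR (1 OR 1))) -> 1
  row 2 [00010]: (((1 XOR 0) IMPLIES 0) AND ((1 IMPLIES 0) OR (0 OR 0))) -> 0
  row 3 [00011]: (((1 XOR 0) IMPLIES 0) AND ((1 IMPLIES 0) OR (1 OR 1))) -> 0
  row 4 [00100]: (((0 XOR 0) IMPLIES 1) AND ((0 IMPLIES 1) OR (0 OR 0))) -> 1
  row 5 [00101]: (((0 XOR 0) IMPLIES 1) AND ((0 IMPLIES 1) OR (1 OR 1))) -> 1
  row 6 [00110]: (((1 XOR 0) IMPLIES 1) AND ((1 IMPLIES 1) OR (0 OR 0))) -> 1
  row 7 [00111]: (((1 XOR 0) IMPLIES 1) AND ((1 IMPLIES 1) OR (1 OR 1))) -> 1
  row 8 [01000]: (((0 XOR 0) IMPLIES 0) AND ((0 IMPLIES 0) OR (0 OR 0))) -> 1
  row 9 [01001]: (((0 XOR 0) IMPLIES 0) AND ((0 IMPLIES 0) OR (1 OR 1))) -> 1
  row 10 [01010]: (((1 XOR 0) IMPLIES 0) AND ((1 IMPLIES 0) OR (0 OR 0))) -> 0
  row 11 [01011]: (((1 XOR 0) IMPLIES 0) AND ((1 IMPLIES 0) OR (1 OR 1))) -> 0
  row 12 [01100]: (((0 XOR 0) IMPLIES 1) AND ((0 IMPLIES 1) OR (0 OR 0))) -> 1
  row 13 [01101]: (((0 XOR 0) IMPLIES 1) AND ((0 IMPLIES 1) OR (1 OR 1))) -> 1
  row 14 [01110]: (((1 XOR 0) IMPLIES 1) AND ((1 IMPLIES 1) OR (0 OR 0))) -> 1
  row 15 [01111]: (((1 XOR 0) IMPLIES 1) AND ((1 IMPLIES 1) OR (1 OR 1))) -> 1
  row 16 [10000]: (((0 XOR 1) IMPLIES 0) AND ((0 IMPLIES 0) OR (0 OR 0))) -> 0
  row 17 [10001]: (((0 XOR 1) IMPLIES 0) AND ((0 IMPLIES 0) OR (1 OR 1))) -> 0
  row 18 [10010]: (((1 XOR 1) IMPLIES 0) AND ((1 IMPLIES 0) OR (0 OR 0))) -> 0
  row 19 [10011]: (((1 XOR 1) IMPLIES 0) AND ((1 IMPLIES 0) OR (1 OR 1))) -> 1
  row 20 [10100]: (((0 XOR 1) IMPLIES 1) AND ((0 IMPLIES 1) OR (0 OR 0))) -> 1
  row 21 [10101]: (((0 XOR 1) IMPLIES 1) AND ((0 IMPLIES 1) OR (1 OR 1))) -> 1
  row 22 [10110]: (((1 XOR 1) IMPLIES 1) AND ((1 IMPLIES 1) OR (0 OR 0))) -> 1
  row 23 [10111]: (((1 XOR 1) IMPLIES 1) AND ((1 IMPLIES 1) OR (1 OR 1))) -> 1
  row 24 [11000]: (((0 XOR 1) IMPLIES 0) AND ((0 IMPLIES 0) OR (0 OR 0))) -> 0
  row 25 [11001]: (((0 XOR 1) IMPLIES 0) AND ((0 IMPLIES 0) OR (1 OR 1))) -> 0
  row 26 [11010]: (((1 XOR 1) IMPLIES 0) AND ((1 IMPLIES 0) OR (0 OR 0))) -> 0
  row 27 [11011]: (((1 XOR 1) IMPLIES 0) AND ((1 IMPLIES 0) OR (1 OR 1))) -> 1
  row 28 [11100]: (((0 XOR 1) IMPLIES 1) AND ((0 IMPLIES 1) OR (0 OR 0))) -> 1
  row 29 [11101]: (((0 XOR 1) IMPLIES 1) AND ((0 IMPLIES 1) OR (1 OR 1))) -> 1
  row 30 [11110]: (((1 XOR 1) IMPLIES 1) AND ((1 IMPLIES 1) OR (0 OR 0))) -> 1
  row 31 [11111]: (((1 XOR 1) IMPLIES 1) AND ((1 IMPLIES 1) OR (1 OR 1))) -> 1
Full result column, 4 rows per line (a,b,c fixed per line; d,e runs 00..11 left to right):
  rows 0-3 [a,b,c=000]: 1100  = hex C
  rows 4-7 [a,b,c=001]: 1111  = hex F
  rows 8-11 [a,b,c=010]: 1100  = hex C
  rows 12-15 [a,b,c=011]: 1111  = hex F
  rows 16-19 [a,b,c=100]: 0001  = hex 1
  rows 20-23 [a,b,c=101]: 1111  = hex F
  rows 24-27 [a,b,c=110]: 0001  = hex 1
  rows 28-31 [a,b,c=111]: 1111  = hex F
Output column (row 0 .. row 31) = 11001111110011110001111100011111
Output column grouped in 4s = 1100 1111 1100 1111 0001 1111 0001 1111 = 0xCFCF1F1F
Convert to decimal digit by digit (value = value*16 + digit):
  C -> 12
  12*16 + 15 (F) = 207
  207*16 + 12 (C) = 3324
  3324*16 + 15 (F) = 53199
  53199*16 + 1 = 851185
  851185*16 + 15 (F) = 13618975
  13618975*16 + 1 = 217903601
  217903601*16 + 15 (F) = 3486457631
Decimal = 3486457631

3486457631


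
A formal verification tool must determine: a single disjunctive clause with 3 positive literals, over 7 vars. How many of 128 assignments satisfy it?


Step 1: Total=2^7=128
Step 2: Unsat when all 3 false: 2^4=16
Step 3: Sat=128-16=112

112


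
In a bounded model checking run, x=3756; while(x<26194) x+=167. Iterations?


Step 1: x goes from 3756 toward 26194 by 167; the body runs while x<26194, so iterations = ceil((bound-start)/step)
Step 2: Distance=22438
Step 3: ceil(22438/167)=135

135


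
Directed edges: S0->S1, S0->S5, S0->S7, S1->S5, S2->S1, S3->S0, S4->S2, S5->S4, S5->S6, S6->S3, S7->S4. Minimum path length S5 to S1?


BFS layer-by-layer from S5:
  dist 0: {S5}
  dist 1: {S4, S6}
  dist 2: {S2, S3}
  dist 3: {S0, S1}
  -> S1 reached at distance 3
Shortest path length = 3

3


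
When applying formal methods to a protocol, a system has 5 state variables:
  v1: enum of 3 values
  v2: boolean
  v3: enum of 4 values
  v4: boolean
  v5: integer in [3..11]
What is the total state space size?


State space = product of domain sizes of all variables.
Domain sizes:
  v1 (enum of 3 values): 3
  v2 (boolean): 2
  v3 (enum of 4 values): 4
  v4 (boolean): 2
  v5 (integer in [3..11]): 9
Product = 3 * 2 * 4 * 2 * 9 = 432

432


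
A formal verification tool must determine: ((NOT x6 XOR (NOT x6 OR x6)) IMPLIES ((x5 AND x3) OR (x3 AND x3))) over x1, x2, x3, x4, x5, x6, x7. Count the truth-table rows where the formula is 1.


Formula: ((NOT x6 XOR (NOT x6 OR x6)) IMPLIES ((x5 AND x3) OR (x3 AND x3))) over 7 vars (128 rows)
Evaluate each row (x1, x2, x3, x4, x5, x6, x7 as bits, MSB first):
  row 0 [0000000]: ((NOT 0 XOR (NOT 0 OR 0)) IMPLIES ((0 AND 0) OR (0 AND 0))) -> 1
  row 1 [0000001]: ((NOT 0 XOR (NOT 0 OR 0)) IMPLIES ((0 AND 0) OR (0 AND 0))) -> 1
  row 2 [0000010]: ((NOT 1 XOR (NOT 1 OR 1)) IMPLIES ((0 AND 0) OR (0 AND 0))) -> 0
  row 3 [0000011]: ((NOT 1 XOR (NOT 1 OR 1)) IMPLIES ((0 AND 0) OR (0 AND 0))) -> 0
  row 4 [0000100]: ((NOT 0 XOR (NOT 0 OR 0)) IMPLIES ((1 AND 0) OR (0 AND 0))) -> 1
  (every remaining row is evaluated the same way; all 128 results are listed next)
Full result column, 8 rows per line (x1,x2,x3,x4 fixed per line; x5,x6,x7 runs 000..111 left to right):
  rows 0-7 [x1,x2,x3,x4=0000]: 11001100  (ones: 4)
  rows 8-15 [x1,x2,x3,x4=0001]: 11001100  (ones: 4)
  rows 16-23 [x1,x2,x3,x4=0010]: 11111111  (ones: 8)
  rows 24-31 [x1,x2,x3,x4=0011]: 11111111  (ones: 8)
  rows 32-39 [x1,x2,x3,x4=0100]: 11001100  (ones: 4)
  rows 40-47 [x1,x2,x3,x4=0101]: 11001100  (ones: 4)
  rows 48-55 [x1,x2,x3,x4=0110]: 11111111  (ones: 8)
  rows 56-63 [x1,x2,x3,x4=0111]: 11111111  (ones: 8)
  rows 64-71 [x1,x2,x3,x4=1000]: 11001100  (ones: 4)
  rows 72-79 [x1,x2,x3,x4=1001]: 11001100  (ones: 4)
  rows 80-87 [x1,x2,x3,x4=1010]: 11111111  (ones: 8)
  rows 88-95 [x1,x2,x3,x4=1011]: 11111111  (ones: 8)
  rows 96-103 [x1,x2,x3,x4=1100]: 11001100  (ones: 4)
  rows 104-111 [x1,x2,x3,x4=1101]: 11001100  (ones: 4)
  rows 112-119 [x1,x2,x3,x4=1110]: 11111111  (ones: 8)
  rows 120-127 [x1,x2,x3,x4=1111]: 11111111  (ones: 8)
Count of 1-rows = 4+4+8+8+4+4+8+8+4+4+8+8+4+4+8+8 = 96

96


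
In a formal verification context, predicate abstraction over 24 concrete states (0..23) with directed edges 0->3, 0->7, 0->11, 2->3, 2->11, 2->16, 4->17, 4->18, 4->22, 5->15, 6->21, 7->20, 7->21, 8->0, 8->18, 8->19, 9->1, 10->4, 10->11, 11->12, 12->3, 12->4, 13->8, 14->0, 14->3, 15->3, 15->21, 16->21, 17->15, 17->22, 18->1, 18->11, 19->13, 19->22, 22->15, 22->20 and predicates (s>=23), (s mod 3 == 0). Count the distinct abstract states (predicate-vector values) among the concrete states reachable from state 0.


BFS from 0:
Concrete reachable: {0, 1, 3, 4, 7, 11, 12, 15, 17, 18, 20, 21, 22}
Abstract via predicates (s>=23), (s mod 3 == 0):
  (0,0) <- {1, 4, 7, 11, 17, 20, 22}
  (0,1) <- {0, 3, 12, 15, 18, 21}
Distinct abstract states = 2

2


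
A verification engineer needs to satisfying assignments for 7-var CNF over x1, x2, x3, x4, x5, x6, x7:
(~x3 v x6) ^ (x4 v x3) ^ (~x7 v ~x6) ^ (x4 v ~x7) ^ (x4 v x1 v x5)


CNF with 5 clauses over 7 vars (128 assignments).
An assignment satisfies CNF iff every clause has >=1 true literal.
Check each row (bits = x1,x2,x3,x4,x5,x6,x7; clause T/F shown):
  row 0 [0000000]: clauses=TFTTF -> 0
  row 1 [0000001]: clauses=TFTFF -> 0
  row 2 [0000010]: clauses=TFTTF -> 0
  row 3 [0000011]: clauses=TFFFF -> 0
  row 4 [0000100]: clauses=TFTTT -> 0
  (every remaining row is evaluated the same way; all 128 results are listed next)
Full result column, 8 rows per line (x1,x2,x3,x4 fixed per line; x5,x6,x7 runs 000..111 left to right):
  rows 0-7 [x1,x2,x3,x4=0000]: 00000000  (ones: 0)
  rows 8-15 [x1,x2,x3,x4=0001]: 11101110  (ones: 6)
  rows 16-23 [x1,x2,x3,x4=0010]: 00000010  (ones: 1)
  rows 24-31 [x1,x2,x3,x4=0011]: 00100010  (ones: 2)
  rows 32-39 [x1,x2,x3,x4=0100]: 00000000  (ones: 0)
  rows 40-47 [x1,x2,x3,x4=0101]: 11101110  (ones: 6)
  rows 48-55 [x1,x2,x3,x4=0110]: 00000010  (ones: 1)
  rows 56-63 [x1,x2,x3,x4=0111]: 00100010  (ones: 2)
  rows 64-71 [x1,x2,x3,x4=1000]: 00000000  (ones: 0)
  rows 72-79 [x1,x2,x3,x4=1001]: 11101110  (ones: 6)
  rows 80-87 [x1,x2,x3,x4=1010]: 00100010  (ones: 2)
  rows 88-95 [x1,x2,x3,x4=1011]: 00100010  (ones: 2)
  rows 96-103 [x1,x2,x3,x4=1100]: 00000000  (ones: 0)
  rows 104-111 [x1,x2,x3,x4=1101]: 11101110  (ones: 6)
  rows 112-119 [x1,x2,x3,x4=1110]: 00100010  (ones: 2)
  rows 120-127 [x1,x2,x3,x4=1111]: 00100010  (ones: 2)
Satisfying assignments = 0+6+1+2+0+6+1+2+0+6+2+2+0+6+2+2 = 38

38


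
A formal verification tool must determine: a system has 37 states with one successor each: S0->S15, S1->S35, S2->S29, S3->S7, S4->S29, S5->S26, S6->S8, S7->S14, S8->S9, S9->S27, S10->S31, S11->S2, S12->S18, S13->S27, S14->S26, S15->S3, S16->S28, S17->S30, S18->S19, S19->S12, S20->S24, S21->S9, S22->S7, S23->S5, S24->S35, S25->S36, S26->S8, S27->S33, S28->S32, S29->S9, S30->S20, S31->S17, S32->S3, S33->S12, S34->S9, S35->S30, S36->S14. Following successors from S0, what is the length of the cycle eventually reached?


Trace from S0 until a state repeats:
  S0 -> S15 -> S3 -> S7 -> S14 -> S26 -> S8 -> S9 -> S27 -> S33 -> S12 -> S18 -> S19 -> S12
S12 first seen at step 10, revisited at step 13.
Cycle length = 13 - 10 = 3

3


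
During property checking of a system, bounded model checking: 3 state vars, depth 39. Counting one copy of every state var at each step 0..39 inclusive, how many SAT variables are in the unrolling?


BMC unrolls to depth k, creating one copy of each state var for steps 0..k.
Step count = 39 + 1 = 40 (steps 0 through 39)
Vars per step = 3
Total = 3 * 40 = 120

120


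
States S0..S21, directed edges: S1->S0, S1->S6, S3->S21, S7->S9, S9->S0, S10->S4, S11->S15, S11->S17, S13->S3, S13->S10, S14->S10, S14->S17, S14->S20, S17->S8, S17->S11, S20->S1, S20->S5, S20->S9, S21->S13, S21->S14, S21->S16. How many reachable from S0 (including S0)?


BFS from S0:
  layer 0: {S0}
Reachable set: {S0}
Count = 1

1


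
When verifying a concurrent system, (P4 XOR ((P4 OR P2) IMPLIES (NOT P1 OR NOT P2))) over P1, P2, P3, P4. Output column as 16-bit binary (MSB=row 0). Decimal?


Formula: (P4 XOR ((P4 OR P2) IMPLIES (NOT P1 OR NOT P2))) over P1, P2, P3, P4 (16 rows)
Evaluate each row (bits = P1,P2,P3,P4, MSB first):
  row 0 [0000]: (0 XOR ((0 OR 0) IMPLIES (NOT 0 OR NOT 0))) -> 1
  row 1 [0001]: (1 XOR ((1 OR 0) IMPLIES (NOT 0 OR NOT 0))) -> 0
  row 2 [0010]: (0 XOR ((0 OR 0) IMPLIES (NOT 0 OR NOT 0))) -> 1
  row 3 [0011]: (1 XOR ((1 OR 0) IMPLIES (NOT 0 OR NOT 0))) -> 0
  row 4 [0100]: (0 XOR ((0 OR 1) IMPLIES (NOT 0 OR NOT 1))) -> 1
  row 5 [0101]: (1 XOR ((1 OR 1) IMPLIES (NOT 0 OR NOT 1))) -> 0
  row 6 [0110]: (0 XOR ((0 OR 1) IMPLIES (NOT 0 OR NOT 1))) -> 1
  row 7 [0111]: (1 XOR ((1 OR 1) IMPLIES (NOT 0 OR NOT 1))) -> 0
  row 8 [1000]: (0 XOR ((0 OR 0) IMPLIES (NOT 1 OR NOT 0))) -> 1
  row 9 [1001]: (1 XOR ((1 OR 0) IMPLIES (NOT 1 OR NOT 0))) -> 0
  row 10 [1010]: (0 XOR ((0 OR 0) IMPLIES (NOT 1 OR NOT 0))) -> 1
  row 11 [1011]: (1 XOR ((1 OR 0) IMPLIES (NOT 1 OR NOT 0))) -> 0
  row 12 [1100]: (0 XOR ((0 OR 1) IMPLIES (NOT 1 OR NOT 1))) -> 0
  row 13 [1101]: (1 XOR ((1 OR 1) IMPLIES (NOT 1 OR NOT 1))) -> 1
  row 14 [1110]: (0 XOR ((0 OR 1) IMPLIES (NOT 1 OR NOT 1))) -> 0
  row 15 [1111]: (1 XOR ((1 OR 1) IMPLIES (NOT 1 OR NOT 1))) -> 1
Full result column, 4 rows per line (P1,P2 fixed per line; P3,P4 runs 00..11 left to right):
  rows 0-3 [P1,P2=00]: 1010  = hex A
  rows 4-7 [P1,P2=01]: 1010  = hex A
  rows 8-11 [P1,P2=10]: 1010  = hex A
  rows 12-15 [P1,P2=11]: 0101  = hex 5
Output column (row 0 .. row 15) = 1010101010100101
Output column grouped in 4s = 1010 1010 1010 0101 = 0xAAA5
Convert to decimal digit by digit (value = value*16 + digit):
  A -> 10
  10*16 + 10 (A) = 170
  170*16 + 10 (A) = 2730
  2730*16 + 5 = 43685
Decimal = 43685

43685


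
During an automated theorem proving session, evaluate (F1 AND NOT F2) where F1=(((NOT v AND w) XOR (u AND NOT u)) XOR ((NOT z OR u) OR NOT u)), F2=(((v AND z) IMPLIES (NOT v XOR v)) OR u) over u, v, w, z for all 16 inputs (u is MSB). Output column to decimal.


F1 = (((NOT v AND w) XOR (u AND NOT u)) XOR ((NOT z OR u) OR NOT u))
F2 = (((v AND z) IMPLIES (NOT v XOR v)) OR u)
Counterexample to F1=>F2 is where F1=1 and F2=0.
Evaluate each row (bits = u,v,w,z, MSB first):
  row 0 [0000]: F1=1 F2=1 -> F1&~F2 -> 0
  row 1 [0001]: F1=1 F2=1 -> F1&~F2 -> 0
  row 2 [0010]: F1=0 F2=1 -> F1&~F2 -> 0
  row 3 [0011]: F1=0 F2=1 -> F1&~F2 -> 0
  row 4 [0100]: F1=1 F2=1 -> F1&~F2 -> 0
  row 5 [0101]: F1=1 F2=1 -> F1&~F2 -> 0
  row 6 [0110]: F1=1 F2=1 -> F1&~F2 -> 0
  row 7 [0111]: F1=1 F2=1 -> F1&~F2 -> 0
  row 8 [1000]: F1=1 F2=1 -> F1&~F2 -> 0
  row 9 [1001]: F1=1 F2=1 -> F1&~F2 -> 0
  row 10 [1010]: F1=0 F2=1 -> F1&~F2 -> 0
  row 11 [1011]: F1=0 F2=1 -> F1&~F2 -> 0
  row 12 [1100]: F1=1 F2=1 -> F1&~F2 -> 0
  row 13 [1101]: F1=1 F2=1 -> F1&~F2 -> 0
  row 14 [1110]: F1=1 F2=1 -> F1&~F2 -> 0
  row 15 [1111]: F1=1 F2=1 -> F1&~F2 -> 0
Full result column, 4 rows per line (u,v fixed per line; w,z runs 00..11 left to right):
  rows 0-3 [u,v=00]: 0000  = hex 0
  rows 4-7 [u,v=01]: 0000  = hex 0
  rows 8-11 [u,v=10]: 0000  = hex 0
  rows 12-15 [u,v=11]: 0000  = hex 0
Counterexample vector (row 0 .. row 15) = 0000000000000000
Output column grouped in 4s = 0000 0000 0000 0000 = 0x0000
Convert to decimal digit by digit (value = value*16 + digit):
  0 -> 0
  0*16 + 0 = 0
  0*16 + 0 = 0
  0*16 + 0 = 0
Decimal = 0

0


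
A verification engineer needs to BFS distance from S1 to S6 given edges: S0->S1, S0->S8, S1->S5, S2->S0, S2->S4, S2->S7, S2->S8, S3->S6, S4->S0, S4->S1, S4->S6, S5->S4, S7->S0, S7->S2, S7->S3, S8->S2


BFS layer-by-layer from S1:
  dist 0: {S1}
  dist 1: {S5}
  dist 2: {S4}
  dist 3: {S0, S6}
  -> S6 reached at distance 3
Shortest path length = 3

3


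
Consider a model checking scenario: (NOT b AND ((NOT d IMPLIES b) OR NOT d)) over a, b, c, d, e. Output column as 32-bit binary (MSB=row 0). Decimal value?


Formula: (NOT b AND ((NOT d IMPLIES b) OR NOT d)) over a, b, c, d, e (32 rows)
Evaluate each row (bits = a,b,c,d,e, MSB first):
  row 0 [00000]: (NOT 0 AND ((NOT 0 IMPLIES 0) OR NOT 0)) -> 1
  row 1 [00001]: (NOT 0 AND ((NOT 0 IMPLIES 0) OR NOT 0)) -> 1
  row 2 [00010]: (NOT 0 AND ((NOT 1 IMPLIES 0) OR NOT 1)) -> 1
  row 3 [00011]: (NOT 0 AND ((NOT 1 IMPLIES 0) OR NOT 1)) -> 1
  row 4 [00100]: (NOT 0 AND ((NOT 0 IMPLIES 0) OR NOT 0)) -> 1
  row 5 [00101]: (NOT 0 AND ((NOT 0 IMPLIES 0) OR NOT 0)) -> 1
  row 6 [00110]: (NOT 0 AND ((NOT 1 IMPLIES 0) OR NOT 1)) -> 1
  row 7 [00111]: (NOT 0 AND ((NOT 1 IMPLIES 0) OR NOT 1)) -> 1
  row 8 [01000]: (NOT 1 AND ((NOT 0 IMPLIES 1) OR NOT 0)) -> 0
  row 9 [01001]: (NOT 1 AND ((NOT 0 IMPLIES 1) OR NOT 0)) -> 0
  row 10 [01010]: (NOT 1 AND ((NOT 1 IMPLIES 1) OR NOT 1)) -> 0
  row 11 [01011]: (NOT 1 AND ((NOT 1 IMPLIES 1) OR NOT 1)) -> 0
  row 12 [01100]: (NOT 1 AND ((NOT 0 IMPLIES 1) OR NOT 0)) -> 0
  row 13 [01101]: (NOT 1 AND ((NOT 0 IMPLIES 1) OR NOT 0)) -> 0
  row 14 [01110]: (NOT 1 AND ((NOT 1 IMPLIES 1) OR NOT 1)) -> 0
  row 15 [01111]: (NOT 1 AND ((NOT 1 IMPLIES 1) OR NOT 1)) -> 0
  row 16 [10000]: (NOT 0 AND ((NOT 0 IMPLIES 0) OR NOT 0)) -> 1
  row 17 [10001]: (NOT 0 AND ((NOT 0 IMPLIES 0) OR NOT 0)) -> 1
  row 18 [10010]: (NOT 0 AND ((NOT 1 IMPLIES 0) OR NOT 1)) -> 1
  row 19 [10011]: (NOT 0 AND ((NOT 1 IMPLIES 0) OR NOT 1)) -> 1
  row 20 [10100]: (NOT 0 AND ((NOT 0 IMPLIES 0) OR NOT 0)) -> 1
  row 21 [10101]: (NOT 0 AND ((NOT 0 IMPLIES 0) OR NOT 0)) -> 1
  row 22 [10110]: (NOT 0 AND ((NOT 1 IMPLIES 0) OR NOT 1)) -> 1
  row 23 [10111]: (NOT 0 AND ((NOT 1 IMPLIES 0) OR NOT 1)) -> 1
  row 24 [11000]: (NOT 1 AND ((NOT 0 IMPLIES 1) OR NOT 0)) -> 0
  row 25 [11001]: (NOT 1 AND ((NOT 0 IMPLIES 1) OR NOT 0)) -> 0
  row 26 [11010]: (NOT 1 AND ((NOT 1 IMPLIES 1) OR NOT 1)) -> 0
  row 27 [11011]: (NOT 1 AND ((NOT 1 IMPLIES 1) OR NOT 1)) -> 0
  row 28 [11100]: (NOT 1 AND ((NOT 0 IMPLIES 1) OR NOT 0)) -> 0
  row 29 [11101]: (NOT 1 AND ((NOT 0 IMPLIES 1) OR NOT 0)) -> 0
  row 30 [11110]: (NOT 1 AND ((NOT 1 IMPLIES 1) OR NOT 1)) -> 0
  row 31 [11111]: (NOT 1 AND ((NOT 1 IMPLIES 1) OR NOT 1)) -> 0
Full result column, 4 rows per line (a,b,c fixed per line; d,e runs 00..11 left to right):
  rows 0-3 [a,b,c=000]: 1111  = hex F
  rows 4-7 [a,b,c=001]: 1111  = hex F
  rows 8-11 [a,b,c=010]: 0000  = hex 0
  rows 12-15 [a,b,c=011]: 0000  = hex 0
  rows 16-19 [a,b,c=100]: 1111  = hex F
  rows 20-23 [a,b,c=101]: 1111  = hex F
  rows 24-27 [a,b,c=110]: 0000  = hex 0
  rows 28-31 [a,b,c=111]: 0000  = hex 0
Output column (row 0 .. row 31) = 11111111000000001111111100000000
Output column grouped in 4s = 1111 1111 0000 0000 1111 1111 0000 0000 = 0xFF00FF00
Convert to decimal digit by digit (value = value*16 + digit):
  F -> 15
  15*16 + 15 (F) = 255
  255*16 + 0 = 4080
  4080*16 + 0 = 65280
  65280*16 + 15 (F) = 1044495
  1044495*16 + 15 (F) = 16711935
  16711935*16 + 0 = 267390960
  267390960*16 + 0 = 4278255360
Decimal = 4278255360

4278255360


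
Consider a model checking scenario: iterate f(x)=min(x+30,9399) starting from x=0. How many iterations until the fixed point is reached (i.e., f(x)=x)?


Step 1: x=0, cap=9399, increment=30
Step 2: x grows by 30 each step until capped at 9399; fixed point is x=9399
Step 3: iterations = ceil(9399/30) = 314

314


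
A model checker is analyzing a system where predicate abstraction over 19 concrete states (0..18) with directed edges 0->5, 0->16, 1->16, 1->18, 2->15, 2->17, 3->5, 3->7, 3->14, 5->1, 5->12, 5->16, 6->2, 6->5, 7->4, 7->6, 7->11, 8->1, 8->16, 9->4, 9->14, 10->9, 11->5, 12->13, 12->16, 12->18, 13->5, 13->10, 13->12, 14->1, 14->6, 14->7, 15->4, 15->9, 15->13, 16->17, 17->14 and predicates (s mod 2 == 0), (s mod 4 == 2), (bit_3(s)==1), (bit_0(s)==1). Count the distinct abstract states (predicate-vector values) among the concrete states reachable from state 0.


BFS from 0:
Concrete reachable: {0, 1, 2, 4, 5, 6, 7, 9, 10, 11, 12, 13, 14, 15, 16, 17, 18}
Abstract via predicates (s mod 2 == 0), (s mod 4 == 2), (bit_3(s)==1), (bit_0(s)==1):
  (0,0,0,1) <- {1, 5, 7, 17}
  (0,0,1,1) <- {9, 11, 13, 15}
  (1,0,0,0) <- {0, 4, 16}
  (1,0,1,0) <- {12}
  (1,1,0,0) <- {2, 6, 18}
  (1,1,1,0) <- {10, 14}
Distinct abstract states = 6

6


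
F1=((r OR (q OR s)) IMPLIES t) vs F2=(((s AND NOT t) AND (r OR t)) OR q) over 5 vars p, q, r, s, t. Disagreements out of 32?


F1 = ((r OR (q OR s)) IMPLIES t)
F2 = (((s AND NOT t) AND (r OR t)) OR q)
Evaluate both on each of 32 rows (bits = p,q,r,s,t):
  row 0 [00000]: F1=1 F2=0 (differ) -> 1
  row 1 [00001]: F1=1 F2=0 (differ) -> 1
  row 2 [00010]: F1=0 F2=0 -> 0
  row 3 [00011]: F1=1 F2=0 (differ) -> 1
  row 4 [00100]: F1=0 F2=0 -> 0
  row 5 [00101]: F1=1 F2=0 (differ) -> 1
  row 6 [00110]: F1=0 F2=1 (differ) -> 1
  row 7 [00111]: F1=1 F2=0 (differ) -> 1
  row 8 [01000]: F1=0 F2=1 (differ) -> 1
  row 9 [01001]: F1=1 F2=1 -> 0
  row 10 [01010]: F1=0 F2=1 (differ) -> 1
  row 11 [01011]: F1=1 F2=1 -> 0
  row 12 [01100]: F1=0 F2=1 (differ) -> 1
  row 13 [01101]: F1=1 F2=1 -> 0
  row 14 [01110]: F1=0 F2=1 (differ) -> 1
  row 15 [01111]: F1=1 F2=1 -> 0
  row 16 [10000]: F1=1 F2=0 (differ) -> 1
  row 17 [10001]: F1=1 F2=0 (differ) -> 1
  row 18 [10010]: F1=0 F2=0 -> 0
  row 19 [10011]: F1=1 F2=0 (differ) -> 1
  row 20 [10100]: F1=0 F2=0 -> 0
  row 21 [10101]: F1=1 F2=0 (differ) -> 1
  row 22 [10110]: F1=0 F2=1 (differ) -> 1
  row 23 [10111]: F1=1 F2=0 (differ) -> 1
  row 24 [11000]: F1=0 F2=1 (differ) -> 1
  row 25 [11001]: F1=1 F2=1 -> 0
  row 26 [11010]: F1=0 F2=1 (differ) -> 1
  row 27 [11011]: F1=1 F2=1 -> 0
  row 28 [11100]: F1=0 F2=1 (differ) -> 1
  row 29 [11101]: F1=1 F2=1 -> 0
  row 30 [11110]: F1=0 F2=1 (differ) -> 1
  row 31 [11111]: F1=1 F2=1 -> 0
Full result column, 8 rows per line (p,q fixed per line; r,s,t runs 000..111 left to right):
  rows 0-7 [p,q=00]: 11010111  (ones: 6)
  rows 8-15 [p,q=01]: 10101010  (ones: 4)
  rows 16-23 [p,q=10]: 11010111  (ones: 6)
  rows 24-31 [p,q=11]: 10101010  (ones: 4)
Disagreements = 6+4+6+4 = 20

20


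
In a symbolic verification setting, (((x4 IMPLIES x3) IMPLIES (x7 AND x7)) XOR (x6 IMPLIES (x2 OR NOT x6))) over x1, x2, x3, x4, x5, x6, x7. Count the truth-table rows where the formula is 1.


Formula: (((x4 IMPLIES x3) IMPLIES (x7 AND x7)) XOR (x6 IMPLIES (x2 OR NOT x6))) over 7 vars (128 rows)
Evaluate each row (x1, x2, x3, x4, x5, x6, x7 as bits, MSB first):
  row 0 [0000000]: (((0 IMPLIES 0) IMPLIES (0 AND 0)) XOR (0 IMPLIES (0 OR NOT 0))) -> 1
  row 1 [0000001]: (((0 IMPLIES 0) IMPLIES (1 AND 1)) XOR (0 IMPLIES (0 OR NOT 0))) -> 0
  row 2 [0000010]: (((0 IMPLIES 0) IMPLIES (0 AND 0)) XOR (1 IMPLIES (0 OR NOT 1))) -> 0
  row 3 [0000011]: (((0 IMPLIES 0) IMPLIES (1 AND 1)) XOR (1 IMPLIES (0 OR NOT 1))) -> 1
  row 4 [0000100]: (((0 IMPLIES 0) IMPLIES (0 AND 0)) XOR (0 IMPLIES (0 OR NOT 0))) -> 1
  (every remaining row is evaluated the same way; all 128 results are listed next)
Full result column, 8 rows per line (x1,x2,x3,x4 fixed per line; x5,x6,x7 runs 000..111 left to right):
  rows 0-7 [x1,x2,x3,x4=0000]: 10011001  (ones: 4)
  rows 8-15 [x1,x2,x3,x4=0001]: 00110011  (ones: 4)
  rows 16-23 [x1,x2,x3,x4=0010]: 10011001  (ones: 4)
  rows 24-31 [x1,x2,x3,x4=0011]: 10011001  (ones: 4)
  rows 32-39 [x1,x2,x3,x4=0100]: 10101010  (ones: 4)
  rows 40-47 [x1,x2,x3,x4=0101]: 00000000  (ones: 0)
  rows 48-55 [x1,x2,x3,x4=0110]: 10101010  (ones: 4)
  rows 56-63 [x1,x2,x3,x4=0111]: 10101010  (ones: 4)
  rows 64-71 [x1,x2,x3,x4=1000]: 10011001  (ones: 4)
  rows 72-79 [x1,x2,x3,x4=1001]: 00110011  (ones: 4)
  rows 80-87 [x1,x2,x3,x4=1010]: 10011001  (ones: 4)
  rows 88-95 [x1,x2,x3,x4=1011]: 10011001  (ones: 4)
  rows 96-103 [x1,x2,x3,x4=1100]: 10101010  (ones: 4)
  rows 104-111 [x1,x2,x3,x4=1101]: 00000000  (ones: 0)
  rows 112-119 [x1,x2,x3,x4=1110]: 10101010  (ones: 4)
  rows 120-127 [x1,x2,x3,x4=1111]: 10101010  (ones: 4)
Count of 1-rows = 4+4+4+4+4+0+4+4+4+4+4+4+4+0+4+4 = 56

56


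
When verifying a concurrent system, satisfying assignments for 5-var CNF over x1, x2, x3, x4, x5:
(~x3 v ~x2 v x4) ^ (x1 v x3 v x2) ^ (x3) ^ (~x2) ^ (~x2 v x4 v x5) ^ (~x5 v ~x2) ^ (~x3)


CNF with 7 clauses over 5 vars (32 assignments).
An assignment satisfies CNF iff every clause has >=1 true literal.
Check each row (bits = x1,x2,x3,x4,x5; clause T/F shown):
  row 0 [00000]: clauses=TFFTTTT -> 0
  row 1 [00001]: clauses=TFFTTTT -> 0
  row 2 [00010]: clauses=TFFTTTT -> 0
  row 3 [00011]: clauses=TFFTTTT -> 0
  row 4 [00100]: clauses=TTTTTTF -> 0
  row 5 [00101]: clauses=TTTTTTF -> 0
  row 6 [00110]: clauses=TTTTTTF -> 0
  row 7 [00111]: clauses=TTTTTTF -> 0
  row 8 [01000]: clauses=TTFFFTT -> 0
  row 9 [01001]: clauses=TTFFTFT -> 0
  row 10 [01010]: clauses=TTFFTTT -> 0
  row 11 [01011]: clauses=TTFFTFT -> 0
  row 12 [01100]: clauses=FTTFFTF -> 0
  row 13 [01101]: clauses=FTTFTFF -> 0
  row 14 [01110]: clauses=TTTFTTF -> 0
  row 15 [01111]: clauses=TTTFTFF -> 0
  row 16 [10000]: clauses=TTFTTTT -> 0
  row 17 [10001]: clauses=TTFTTTT -> 0
  row 18 [10010]: clauses=TTFTTTT -> 0
  row 19 [10011]: clauses=TTFTTTT -> 0
  row 20 [10100]: clauses=TTTTTTF -> 0
  row 21 [10101]: clauses=TTTTTTF -> 0
  row 22 [10110]: clauses=TTTTTTF -> 0
  row 23 [10111]: clauses=TTTTTTF -> 0
  row 24 [11000]: clauses=TTFFFTT -> 0
  row 25 [11001]: clauses=TTFFTFT -> 0
  row 26 [11010]: clauses=TTFFTTT -> 0
  row 27 [11011]: clauses=TTFFTFT -> 0
  row 28 [11100]: clauses=FTTFFTF -> 0
  row 29 [11101]: clauses=FTTFTFF -> 0
  row 30 [11110]: clauses=TTTFTTF -> 0
  row 31 [11111]: clauses=TTTFTFF -> 0
Full result column, 8 rows per line (x1,x2 fixed per line; x3,x4,x5 runs 000..111 left to right):
  rows 0-7 [x1,x2=00]: 00000000  (ones: 0)
  rows 8-15 [x1,x2=01]: 00000000  (ones: 0)
  rows 16-23 [x1,x2=10]: 00000000  (ones: 0)
  rows 24-31 [x1,x2=11]: 00000000  (ones: 0)
Satisfying assignments = 0+0+0+0 = 0

0


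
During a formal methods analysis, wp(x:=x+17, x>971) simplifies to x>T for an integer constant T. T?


Formula: wp(x:=E, P) = P[E/x] (substitute E for x in postcondition)
Step 1: Postcondition: x>971
Step 2: Substitute x+17 for x: x+17>971
Step 3: Solve for x: x > 971-17 = 954

954


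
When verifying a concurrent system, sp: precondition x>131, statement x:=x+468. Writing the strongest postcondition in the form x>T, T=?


Formula: sp(P, x:=E) = exists old_x. (x = E[old_x/x]) AND P[old_x/x] (old_x is the value of x before the assignment; eliminate old_x by solving x = E[old_x/x] for old_x)
Step 1: Precondition P: x>131, i.e. old_x > 131
Step 2: Assignment gives x = old_x + 468, so old_x = x - 468
Step 3: Substitute into P: x - 468 > 131
Step 4: Simplify: x > 131+468 = 599

599


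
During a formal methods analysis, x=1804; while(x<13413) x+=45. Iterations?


Step 1: x goes from 1804 toward 13413 by 45; the body runs while x<13413, so iterations = ceil((bound-start)/step)
Step 2: Distance=11609
Step 3: ceil(11609/45)=258

258


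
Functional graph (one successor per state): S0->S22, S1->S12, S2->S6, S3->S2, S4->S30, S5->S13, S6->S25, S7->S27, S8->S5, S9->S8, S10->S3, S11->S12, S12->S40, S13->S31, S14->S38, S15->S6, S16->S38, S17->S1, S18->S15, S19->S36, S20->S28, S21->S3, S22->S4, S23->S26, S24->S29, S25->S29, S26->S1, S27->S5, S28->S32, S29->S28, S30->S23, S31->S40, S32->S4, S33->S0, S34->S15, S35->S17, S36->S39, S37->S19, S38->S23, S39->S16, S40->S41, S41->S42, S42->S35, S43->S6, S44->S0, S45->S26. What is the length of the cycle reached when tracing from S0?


Trace from S0 until a state repeats:
  S0 -> S22 -> S4 -> S30 -> S23 -> S26 -> S1 -> S12 -> S40 -> S41 -> S42 -> S35 -> S17 -> S1
S1 first seen at step 6, revisited at step 13.
Cycle length = 13 - 6 = 7

7


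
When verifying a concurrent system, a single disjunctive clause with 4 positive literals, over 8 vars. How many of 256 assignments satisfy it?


Step 1: Total=2^8=256
Step 2: Unsat when all 4 false: 2^4=16
Step 3: Sat=256-16=240

240


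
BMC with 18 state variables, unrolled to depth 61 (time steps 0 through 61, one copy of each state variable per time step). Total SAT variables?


BMC unrolls to depth k, creating one copy of each state var for steps 0..k.
Step count = 61 + 1 = 62 (steps 0 through 61)
Vars per step = 18
Total = 18 * 62 = 1116

1116


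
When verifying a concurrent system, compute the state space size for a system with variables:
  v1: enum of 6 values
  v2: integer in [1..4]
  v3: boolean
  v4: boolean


State space = product of domain sizes of all variables.
Domain sizes:
  v1 (enum of 6 values): 6
  v2 (integer in [1..4]): 4
  v3 (boolean): 2
  v4 (boolean): 2
Product = 6 * 4 * 2 * 2 = 96

96


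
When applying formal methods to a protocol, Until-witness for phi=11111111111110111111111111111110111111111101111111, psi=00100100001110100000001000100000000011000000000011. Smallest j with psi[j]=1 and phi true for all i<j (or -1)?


(phi U psi) at 0: need smallest j with psi[j]=1 and phi[i]=1 for all i in [0,j).
Scan from step 0:
  step 0: phi=1, psi=0 -> continue
  step 1: phi=1, psi=0 -> continue
  step 2: psi=1 and phi held for [0,2) -> witness found
Witness step = 2

2


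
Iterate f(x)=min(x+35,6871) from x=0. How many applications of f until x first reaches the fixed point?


Step 1: x=0, cap=6871, increment=35
Step 2: x grows by 35 each step until capped at 6871; fixed point is x=6871
Step 3: iterations = ceil(6871/35) = 197

197


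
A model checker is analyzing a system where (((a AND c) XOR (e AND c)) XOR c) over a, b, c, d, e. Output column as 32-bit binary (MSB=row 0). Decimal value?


Formula: (((a AND c) XOR (e AND c)) XOR c) over a, b, c, d, e (32 rows)
Evaluate each row (bits = a,b,c,d,e, MSB first):
  row 0 [00000]: (((0 AND 0) XOR (0 AND 0)) XOR 0) -> 0
  row 1 [00001]: (((0 AND 0) XOR (1 AND 0)) XOR 0) -> 0
  row 2 [00010]: (((0 AND 0) XOR (0 AND 0)) XOR 0) -> 0
  row 3 [00011]: (((0 AND 0) XOR (1 AND 0)) XOR 0) -> 0
  row 4 [00100]: (((0 AND 1) XOR (0 AND 1)) XOR 1) -> 1
  row 5 [00101]: (((0 AND 1) XOR (1 AND 1)) XOR 1) -> 0
  row 6 [00110]: (((0 AND 1) XOR (0 AND 1)) XOR 1) -> 1
  row 7 [00111]: (((0 AND 1) XOR (1 AND 1)) XOR 1) -> 0
  row 8 [01000]: (((0 AND 0) XOR (0 AND 0)) XOR 0) -> 0
  row 9 [01001]: (((0 AND 0) XOR (1 AND 0)) XOR 0) -> 0
  row 10 [01010]: (((0 AND 0) XOR (0 AND 0)) XOR 0) -> 0
  row 11 [01011]: (((0 AND 0) XOR (1 AND 0)) XOR 0) -> 0
  row 12 [01100]: (((0 AND 1) XOR (0 AND 1)) XOR 1) -> 1
  row 13 [01101]: (((0 AND 1) XOR (1 AND 1)) XOR 1) -> 0
  row 14 [01110]: (((0 AND 1) XOR (0 AND 1)) XOR 1) -> 1
  row 15 [01111]: (((0 AND 1) XOR (1 AND 1)) XOR 1) -> 0
  row 16 [10000]: (((1 AND 0) XOR (0 AND 0)) XOR 0) -> 0
  row 17 [10001]: (((1 AND 0) XOR (1 AND 0)) XOR 0) -> 0
  row 18 [10010]: (((1 AND 0) XOR (0 AND 0)) XOR 0) -> 0
  row 19 [10011]: (((1 AND 0) XOR (1 AND 0)) XOR 0) -> 0
  row 20 [10100]: (((1 AND 1) XOR (0 AND 1)) XOR 1) -> 0
  row 21 [10101]: (((1 AND 1) XOR (1 AND 1)) XOR 1) -> 1
  row 22 [10110]: (((1 AND 1) XOR (0 AND 1)) XOR 1) -> 0
  row 23 [10111]: (((1 AND 1) XOR (1 AND 1)) XOR 1) -> 1
  row 24 [11000]: (((1 AND 0) XOR (0 AND 0)) XOR 0) -> 0
  row 25 [11001]: (((1 AND 0) XOR (1 AND 0)) XOR 0) -> 0
  row 26 [11010]: (((1 AND 0) XOR (0 AND 0)) XOR 0) -> 0
  row 27 [11011]: (((1 AND 0) XOR (1 AND 0)) XOR 0) -> 0
  row 28 [11100]: (((1 AND 1) XOR (0 AND 1)) XOR 1) -> 0
  row 29 [11101]: (((1 AND 1) XOR (1 AND 1)) XOR 1) -> 1
  row 30 [11110]: (((1 AND 1) XOR (0 AND 1)) XOR 1) -> 0
  row 31 [11111]: (((1 AND 1) XOR (1 AND 1)) XOR 1) -> 1
Full result column, 4 rows per line (a,b,c fixed per line; d,e runs 00..11 left to right):
  rows 0-3 [a,b,c=000]: 0000  = hex 0
  rows 4-7 [a,b,c=001]: 1010  = hex A
  rows 8-11 [a,b,c=010]: 0000  = hex 0
  rows 12-15 [a,b,c=011]: 1010  = hex A
  rows 16-19 [a,b,c=100]: 0000  = hex 0
  rows 20-23 [a,b,c=101]: 0101  = hex 5
  rows 24-27 [a,b,c=110]: 0000  = hex 0
  rows 28-31 [a,b,c=111]: 0101  = hex 5
Output column (row 0 .. row 31) = 00001010000010100000010100000101
Output column grouped in 4s = 0000 1010 0000 1010 0000 0101 0000 0101 = 0x0A0A0505
Convert to decimal digit by digit (value = value*16 + digit):
  0 -> 0
  0*16 + 10 (A) = 10
  10*16 + 0 = 160
  160*16 + 10 (A) = 2570
  2570*16 + 0 = 41120
  41120*16 + 5 = 657925
  657925*16 + 0 = 10526800
  10526800*16 + 5 = 168428805
Decimal = 168428805

168428805


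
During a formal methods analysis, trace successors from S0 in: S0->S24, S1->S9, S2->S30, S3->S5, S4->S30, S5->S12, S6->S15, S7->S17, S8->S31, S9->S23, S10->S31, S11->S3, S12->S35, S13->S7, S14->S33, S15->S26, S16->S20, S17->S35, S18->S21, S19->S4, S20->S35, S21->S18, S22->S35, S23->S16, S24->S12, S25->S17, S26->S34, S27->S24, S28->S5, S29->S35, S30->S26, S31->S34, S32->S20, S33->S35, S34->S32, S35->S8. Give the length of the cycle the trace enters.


Trace from S0 until a state repeats:
  S0 -> S24 -> S12 -> S35 -> S8 -> S31 -> S34 -> S32 -> S20 -> S35
S35 first seen at step 3, revisited at step 9.
Cycle length = 9 - 3 = 6

6


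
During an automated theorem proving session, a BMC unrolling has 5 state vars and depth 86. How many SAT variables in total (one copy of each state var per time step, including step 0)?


BMC unrolls to depth k, creating one copy of each state var for steps 0..k.
Step count = 86 + 1 = 87 (steps 0 through 86)
Vars per step = 5
Total = 5 * 87 = 435

435


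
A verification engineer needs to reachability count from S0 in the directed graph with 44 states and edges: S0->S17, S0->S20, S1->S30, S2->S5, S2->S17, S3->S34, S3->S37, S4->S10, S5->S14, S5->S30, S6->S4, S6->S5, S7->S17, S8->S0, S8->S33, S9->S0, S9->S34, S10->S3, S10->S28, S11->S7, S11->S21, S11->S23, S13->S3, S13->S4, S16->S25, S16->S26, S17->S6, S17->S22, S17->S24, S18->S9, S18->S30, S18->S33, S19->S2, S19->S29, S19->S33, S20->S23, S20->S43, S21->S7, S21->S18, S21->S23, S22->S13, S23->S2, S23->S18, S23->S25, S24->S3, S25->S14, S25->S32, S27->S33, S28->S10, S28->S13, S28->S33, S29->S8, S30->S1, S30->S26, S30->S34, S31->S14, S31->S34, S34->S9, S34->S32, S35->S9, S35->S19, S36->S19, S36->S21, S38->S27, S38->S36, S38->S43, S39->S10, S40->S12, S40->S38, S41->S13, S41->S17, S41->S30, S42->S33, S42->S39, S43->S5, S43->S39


BFS from S0:
  layer 0: {S0}
  layer 1: {S17, S20}
  layer 2: {S6, S22, S23, S24, S43}
  layer 3: {S2, S3, S4, S5, S13, S18, S25, S39}
  layer 4: {S9, S10, S14, S30, S32, S33, S34, S37}
  layer 5: {S1, S26, S28}
Reachable set: {S0, S1, S2, S3, S4, S5, S6, S9, S10, S13, S14, S17, S18, S20, S22, S23, S24, S25, S26, S28, S30, S32, S33, S34, S37, S39, S43}
Count = 27

27
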